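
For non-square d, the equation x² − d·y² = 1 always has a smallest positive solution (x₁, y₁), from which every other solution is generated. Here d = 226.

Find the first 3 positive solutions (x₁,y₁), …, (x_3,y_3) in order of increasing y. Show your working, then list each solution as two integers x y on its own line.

451 30
406801 27060
366934051 24408090

√226 = [15; 30, …], period ℓ=1 (odd) → k=1
step 0: (15, 1)  from 15·(1,0) + (0,1)
step 1: (451, 30)  from 30·(15,1) + (1,0)
(x₁, y₁) = (451, 30);  451² − 226·30² = 1 ✓
n=2: (451,30)∘(451,30) = (451·451+226·30·30, 451·30+30·451) = (406801,27060)
n=3: (406801,27060)∘(451,30) = (451·406801+226·30·27060, 451·27060+30·406801) = (366934051,24408090)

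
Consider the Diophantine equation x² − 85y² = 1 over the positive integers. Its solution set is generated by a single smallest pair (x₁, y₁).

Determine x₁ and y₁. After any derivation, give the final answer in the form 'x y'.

285769 30996

d=85: √d = [9; 4,1,1,4,18] (ℓ=5, odd), read p_9/q_9
k=0  a_k=9  p_k/q_k = 9/1
k=1  a_k=4  p_k/q_k = 37/4
k=2  a_k=1  p_k/q_k = 46/5
k=3  a_k=1  p_k/q_k = 83/9
…
k=5  a_k=18  p_k/q_k = 6887/747
k=6  a_k=4  p_k/q_k = 27926/3029
k=7  a_k=1  p_k/q_k = 34813/3776
k=8  a_k=1  p_k/q_k = 62739/6805
k=9  a_k=4  p_k/q_k = 285769/30996
(x₁, y₁) = (285769, 30996);  285769² − 85·30996² = 1 ✓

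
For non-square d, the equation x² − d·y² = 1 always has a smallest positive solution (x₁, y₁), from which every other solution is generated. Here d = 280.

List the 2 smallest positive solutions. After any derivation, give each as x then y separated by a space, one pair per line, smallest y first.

√280 = [16; 1,2,1,2,1,32, …], period ℓ=6 (even) → k=5
i=0: a=16 ⇒ p=16, q=1
i=1: a=1 ⇒ p=17, q=1
…
i=4: a=2 ⇒ p=184, q=11
i=5: a=1 ⇒ p=251, q=15
(x₁, y₁) = (251, 15);  251² − 280·15² = 1 ✓
k=2:  x_2 = 251·251+280·15·15 = 126001,  y_2 = 251·15+15·251 = 7530

251 15
126001 7530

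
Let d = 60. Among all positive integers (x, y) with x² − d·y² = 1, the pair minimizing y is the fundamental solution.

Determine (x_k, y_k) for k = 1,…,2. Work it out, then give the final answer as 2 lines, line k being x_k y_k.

√60 = [7; 1,2,1,14, …], period ℓ=4 (even) → k=3
i=0: a=7 ⇒ p=7, q=1
i=1: a=1 ⇒ p=8, q=1
i=2: a=2 ⇒ p=23, q=3
i=3: a=1 ⇒ p=31, q=4
→ (31, 4).  Check: 31²=961, 60·4²=960, difference 1.
k=2:  x_2 = 31·31+60·4·4 = 1921,  y_2 = 31·4+4·31 = 248

31 4
1921 248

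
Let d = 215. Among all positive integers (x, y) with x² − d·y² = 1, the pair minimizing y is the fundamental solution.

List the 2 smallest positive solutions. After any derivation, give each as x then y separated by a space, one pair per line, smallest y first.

44 3
3871 264

[14; 1,1,1,28] for √215; ℓ=4 ⇒ convergent index 3
k=0  a_k=14  p_k/q_k = 14/1
k=1  a_k=1  p_k/q_k = 15/1
k=2  a_k=1  p_k/q_k = 29/2
k=3  a_k=1  p_k/q_k = 44/3
(x₁, y₁) = (44, 3);  44² − 215·3² = 1 ✓
n=2: (44,3)∘(44,3) = (44·44+215·3·3, 44·3+3·44) = (3871,264)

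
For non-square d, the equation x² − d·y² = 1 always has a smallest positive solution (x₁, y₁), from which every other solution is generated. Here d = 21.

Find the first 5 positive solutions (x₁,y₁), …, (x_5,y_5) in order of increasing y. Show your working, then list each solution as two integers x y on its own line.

d=21: √d = [4; 1,1,2,1,1,8] (ℓ=6, even), read p_5/q_5
k=0  a_k=4  p_k/q_k = 4/1
k=1  a_k=1  p_k/q_k = 5/1
…
k=4  a_k=1  p_k/q_k = 32/7
k=5  a_k=1  p_k/q_k = 55/12
(x₁, y₁) = (55, 12);  55² − 21·12² = 1 ✓
(55+12√21)^2 = 6049 + 1320√21
(55+12√21)^3 = 665335 + 145188√21
(55+12√21)^4 = 73180801 + 15969360√21
(55+12√21)^5 = 8049222775 + 1756484412√21

55 12
6049 1320
665335 145188
73180801 15969360
8049222775 1756484412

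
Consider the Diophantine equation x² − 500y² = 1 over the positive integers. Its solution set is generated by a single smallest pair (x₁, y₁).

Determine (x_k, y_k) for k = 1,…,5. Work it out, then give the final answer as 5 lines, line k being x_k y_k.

930249 41602
1730726404001 77400437796
3220013013190122249 144003359718540806
5990827771012465337616001 267917962749548332043592
11145923086309929722690704506249 498460833859465169310720288010

d=500: √d = [22; 2,1,3,2,1,…,1,2,44] (ℓ=14, even), read p_13/q_13
k=0  a_k=22  p_k/q_k = 22/1
…
k=4  a_k=2  p_k/q_k = 559/25
…
k=12  a_k=1  p_k/q_k = 335522/15005
k=13  a_k=2  p_k/q_k = 930249/41602
→ (930249, 41602).  Check: 930249²=865363202001, 500·41602²=865363202000, difference 1.
n=2: (930249,41602)∘(930249,41602) = (930249·930249+500·41602·41602, 930249·41602+41602·930249) = (1730726404001,77400437796)
n=3: (1730726404001,77400437796)∘(930249,41602) = (930249·1730726404001+500·41602·77400437796, 930249·77400437796+41602·1730726404001) = (3220013013190122249,144003359718540806)
n=4: (3220013013190122249,144003359718540806)∘(930249,41602) = (930249·3220013013190122249+500·41602·144003359718540806, 930249·144003359718540806+41602·3220013013190122249) = (5990827771012465337616001,267917962749548332043592)
n=5: (5990827771012465337616001,267917962749548332043592)∘(930249,41602) = (930249·5990827771012465337616001+500·41602·267917962749548332043592, 930249·267917962749548332043592+41602·5990827771012465337616001) = (11145923086309929722690704506249,498460833859465169310720288010)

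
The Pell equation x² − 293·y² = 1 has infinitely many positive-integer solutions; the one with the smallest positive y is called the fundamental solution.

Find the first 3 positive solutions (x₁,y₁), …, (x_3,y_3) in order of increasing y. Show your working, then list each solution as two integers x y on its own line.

√293 → a₀=17, period (8,1,1,8,34); ℓ=5 odd so k=9
i=0: a=17 ⇒ p=17, q=1
i=1: a=8 ⇒ p=137, q=8
i=2: a=1 ⇒ p=154, q=9
…
i=4: a=8 ⇒ p=2482, q=145
…
i=6: a=8 ⇒ p=679914, q=39721
i=7: a=1 ⇒ p=764593, q=44668
i=8: a=1 ⇒ p=1444507, q=84389
i=9: a=8 ⇒ p=12320649, q=719780
(x₁, y₁) = (12320649, 719780);  12320649² − 293·719780² = 1 ✓
(12320649+719780√293)^2 = 303596783562401 + 17736313474440√293
(12320649+719780√293)^3 = 7481018815602612315849 + 437045785745090703340√293

12320649 719780
303596783562401 17736313474440
7481018815602612315849 437045785745090703340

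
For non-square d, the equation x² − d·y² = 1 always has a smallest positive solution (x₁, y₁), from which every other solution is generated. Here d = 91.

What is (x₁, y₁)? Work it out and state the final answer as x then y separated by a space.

√91 → a₀=9, period (1,1,5,1,5,1,1,18); ℓ=8 even so k=7
k=0  a_k=9  p_k/q_k = 9/1
…
k=3  a_k=5  p_k/q_k = 105/11
k=4  a_k=1  p_k/q_k = 124/13
…
k=6  a_k=1  p_k/q_k = 849/89
k=7  a_k=1  p_k/q_k = 1574/165
(x₁, y₁) = (1574, 165);  1574² − 91·165² = 1 ✓

1574 165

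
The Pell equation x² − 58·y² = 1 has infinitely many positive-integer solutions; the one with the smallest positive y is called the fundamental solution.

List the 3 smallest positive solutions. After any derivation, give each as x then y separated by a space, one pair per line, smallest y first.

19603 2574
768555217 100916244
30131975818099 3956522259690

√58 → a₀=7, period (1,1,1,1,1,1,14); ℓ=7 odd so k=13
step 0: (7, 1)  from 7·(1,0) + (0,1)
…
step 2: (15, 2)  from 1·(8,1) + (7,1)
step 3: (23, 3)  from 1·(15,2) + (8,1)
step 4: (38, 5)  from 1·(23,3) + (15,2)
…
step 6: (99, 13)  from 1·(61,8) + (38,5)
…
step 12: (12071, 1585)  from 1·(7532,989) + (4539,596)
step 13: (19603, 2574)  from 1·(12071,1585) + (7532,989)
→ (19603, 2574).  Check: 19603²=384277609, 58·2574²=384277608, difference 1.
(x_2, y_2) = (19603·19603 + 58·2574·2574, 19603·2574 + 2574·19603) = (768555217, 100916244)
(x_3, y_3) = (19603·768555217 + 58·2574·100916244, 19603·100916244 + 2574·768555217) = (30131975818099, 3956522259690)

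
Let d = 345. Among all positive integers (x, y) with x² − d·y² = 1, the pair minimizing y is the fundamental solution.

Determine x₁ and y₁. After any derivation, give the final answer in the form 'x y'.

[18; 1,1,2,1,6,1,2,1,1,36] for √345; ℓ=10 ⇒ convergent index 9
a_0=18:  p_0=18·1+0=18,  q_0=18·0+1=1
…
a_2=1:  p_2=1·19+18=37,  q_2=1·1+1=2
a_3=2:  p_3=2·37+19=93,  q_3=2·2+1=5
a_4=1:  p_4=1·93+37=130,  q_4=1·5+2=7
…
a_7=2:  p_7=2·1003+873=2879,  q_7=2·54+47=155
a_8=1:  p_8=1·2879+1003=3882,  q_8=1·155+54=209
a_9=1:  p_9=1·3882+2879=6761,  q_9=1·209+155=364
fundamental: x₁=6761, y₁=364  (since 45711121 − 345·132496 = 1)

6761 364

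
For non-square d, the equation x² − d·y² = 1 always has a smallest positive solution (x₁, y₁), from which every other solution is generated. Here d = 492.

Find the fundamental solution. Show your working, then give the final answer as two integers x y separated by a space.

d=492: √d = [22; 5,1,1,10,1,1,5,44] (ℓ=8, even), read p_7/q_7
step 0: (22, 1)  from 22·(1,0) + (0,1)
step 1: (111, 5)  from 5·(22,1) + (1,0)
step 2: (133, 6)  from 1·(111,5) + (22,1)
step 3: (244, 11)  from 1·(133,6) + (111,5)
step 4: (2573, 116)  from 10·(244,11) + (133,6)
step 5: (2817, 127)  from 1·(2573,116) + (244,11)
step 6: (5390, 243)  from 1·(2817,127) + (2573,116)
step 7: (29767, 1342)  from 5·(5390,243) + (2817,127)
→ (29767, 1342).  Check: 29767²=886074289, 492·1342²=886074288, difference 1.

29767 1342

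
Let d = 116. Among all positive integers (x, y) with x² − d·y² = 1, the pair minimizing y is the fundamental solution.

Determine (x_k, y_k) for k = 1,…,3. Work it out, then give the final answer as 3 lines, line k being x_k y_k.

9801 910
192119201 17837820
3765920568201 349656946730

√116 → a₀=10, period (1,3,2,1,4,1,2,3,1,20); ℓ=10 even so k=9
i=0: a=10 ⇒ p=10, q=1
…
i=2: a=3 ⇒ p=43, q=4
…
i=4: a=1 ⇒ p=140, q=13
i=5: a=4 ⇒ p=657, q=61
…
i=7: a=2 ⇒ p=2251, q=209
i=8: a=3 ⇒ p=7550, q=701
i=9: a=1 ⇒ p=9801, q=910
fundamental: x₁=9801, y₁=910  (since 96059601 − 116·828100 = 1)
k=2:  x_2 = 9801·9801+116·910·910 = 192119201,  y_2 = 9801·910+910·9801 = 17837820
k=3:  x_3 = 9801·192119201+116·910·17837820 = 3765920568201,  y_3 = 9801·17837820+910·192119201 = 349656946730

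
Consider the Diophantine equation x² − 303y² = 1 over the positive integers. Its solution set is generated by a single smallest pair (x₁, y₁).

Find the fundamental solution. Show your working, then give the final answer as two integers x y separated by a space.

2524 145

√303 = [17; 2,2,5,2,2,34, …], period ℓ=6 (even) → k=5
a_0=17:  p_0=17·1+0=17,  q_0=17·0+1=1
a_1=2:  p_1=2·17+1=35,  q_1=2·1+0=2
a_2=2:  p_2=2·35+17=87,  q_2=2·2+1=5
…
a_4=2:  p_4=2·470+87=1027,  q_4=2·27+5=59
a_5=2:  p_5=2·1027+470=2524,  q_5=2·59+27=145
→ (2524, 145).  Check: 2524²=6370576, 303·145²=6370575, difference 1.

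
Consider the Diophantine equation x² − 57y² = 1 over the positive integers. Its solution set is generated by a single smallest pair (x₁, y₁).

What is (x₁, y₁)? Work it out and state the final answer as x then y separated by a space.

√57 → a₀=7, period (1,1,4,1,1,14); ℓ=6 even so k=5
k=0  a_k=7  p_k/q_k = 7/1
…
k=2  a_k=1  p_k/q_k = 15/2
…
k=4  a_k=1  p_k/q_k = 83/11
k=5  a_k=1  p_k/q_k = 151/20
→ (151, 20).  Check: 151²=22801, 57·20²=22800, difference 1.

151 20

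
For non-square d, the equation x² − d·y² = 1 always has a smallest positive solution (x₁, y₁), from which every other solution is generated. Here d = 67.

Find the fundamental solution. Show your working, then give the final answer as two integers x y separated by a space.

48842 5967

√67 → a₀=8, period (5,2,1,1,7,1,1,2,5,16); ℓ=10 even so k=9
a_0=8:  p_0=8·1+0=8,  q_0=8·0+1=1
a_1=5:  p_1=5·8+1=41,  q_1=5·1+0=5
a_2=2:  p_2=2·41+8=90,  q_2=2·5+1=11
…
a_7=1:  p_7=1·1899+1678=3577,  q_7=1·232+205=437
a_8=2:  p_8=2·3577+1899=9053,  q_8=2·437+232=1106
a_9=5:  p_9=5·9053+3577=48842,  q_9=5·1106+437=5967
fundamental: x₁=48842, y₁=5967  (since 2385540964 − 67·35605089 = 1)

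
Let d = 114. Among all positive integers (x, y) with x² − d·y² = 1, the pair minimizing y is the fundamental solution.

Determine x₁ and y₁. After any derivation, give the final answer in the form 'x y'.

1025 96

√114 → a₀=10, period (1,2,10,2,1,20); ℓ=6 even so k=5
step 0: (10, 1)  from 10·(1,0) + (0,1)
…
step 2: (32, 3)  from 2·(11,1) + (10,1)
step 3: (331, 31)  from 10·(32,3) + (11,1)
step 4: (694, 65)  from 2·(331,31) + (32,3)
step 5: (1025, 96)  from 1·(694,65) + (331,31)
fundamental: x₁=1025, y₁=96  (since 1050625 − 114·9216 = 1)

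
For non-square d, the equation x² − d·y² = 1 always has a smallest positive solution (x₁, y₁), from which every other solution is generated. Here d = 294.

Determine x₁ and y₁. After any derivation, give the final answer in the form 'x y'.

4801 280

[17; 6,1,4,1,6,34] for √294; ℓ=6 ⇒ convergent index 5
step 0: (17, 1)  from 17·(1,0) + (0,1)
…
step 4: (703, 41)  from 1·(583,34) + (120,7)
step 5: (4801, 280)  from 6·(703,41) + (583,34)
→ (4801, 280).  Check: 4801²=23049601, 294·280²=23049600, difference 1.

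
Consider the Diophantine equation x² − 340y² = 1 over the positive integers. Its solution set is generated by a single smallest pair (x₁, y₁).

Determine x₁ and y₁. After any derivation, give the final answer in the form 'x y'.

285769 15498

d=340: √d = [18; 2,3,1,1,1,…,3,2,36] (ℓ=14, even), read p_13/q_13
k=0  a_k=18  p_k/q_k = 18/1
k=1  a_k=2  p_k/q_k = 37/2
…
k=3  a_k=1  p_k/q_k = 166/9
k=4  a_k=1  p_k/q_k = 295/16
…
k=6  a_k=1  p_k/q_k = 756/41
…
k=12  a_k=3  p_k/q_k = 125478/6805
k=13  a_k=2  p_k/q_k = 285769/15498
→ (285769, 15498).  Check: 285769²=81663921361, 340·15498²=81663921360, difference 1.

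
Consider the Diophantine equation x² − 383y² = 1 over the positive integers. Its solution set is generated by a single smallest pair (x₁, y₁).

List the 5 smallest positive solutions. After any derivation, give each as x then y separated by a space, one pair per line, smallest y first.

18768 959
704475647 35997024
26443197867024 1351184291905
992571874432137217 50718053544949056
37257177852241504710288 1903752856512023474111

√383 = [19; 1,1,3,19,3,1,1,38, …], period ℓ=8 (even) → k=7
a_0=19:  p_0=19·1+0=19,  q_0=19·0+1=1
a_1=1:  p_1=1·19+1=20,  q_1=1·1+0=1
a_2=1:  p_2=1·20+19=39,  q_2=1·1+1=2
a_3=3:  p_3=3·39+20=137,  q_3=3·2+1=7
…
a_5=3:  p_5=3·2642+137=8063,  q_5=3·135+7=412
a_6=1:  p_6=1·8063+2642=10705,  q_6=1·412+135=547
a_7=1:  p_7=1·10705+8063=18768,  q_7=1·547+412=959
(x₁, y₁) = (18768, 959);  18768² − 383·959² = 1 ✓
(18768+959√383)^2 = 704475647 + 35997024√383
(18768+959√383)^3 = 26443197867024 + 1351184291905√383
(18768+959√383)^4 = 992571874432137217 + 50718053544949056√383
(18768+959√383)^5 = 37257177852241504710288 + 1903752856512023474111√383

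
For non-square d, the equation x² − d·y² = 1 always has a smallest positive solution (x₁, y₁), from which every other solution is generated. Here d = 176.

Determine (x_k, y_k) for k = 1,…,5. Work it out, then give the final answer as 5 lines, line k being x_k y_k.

199 15
79201 5970
31521799 2376045
12545596801 945659940
4993116004999 376370280075

[13; 3,1,3,26] for √176; ℓ=4 ⇒ convergent index 3
i=0: a=13 ⇒ p=13, q=1
…
i=2: a=1 ⇒ p=53, q=4
i=3: a=3 ⇒ p=199, q=15
(x₁, y₁) = (199, 15);  199² − 176·15² = 1 ✓
n=2: (199,15)∘(199,15) = (199·199+176·15·15, 199·15+15·199) = (79201,5970)
n=3: (79201,5970)∘(199,15) = (199·79201+176·15·5970, 199·5970+15·79201) = (31521799,2376045)
n=4: (31521799,2376045)∘(199,15) = (199·31521799+176·15·2376045, 199·2376045+15·31521799) = (12545596801,945659940)
n=5: (12545596801,945659940)∘(199,15) = (199·12545596801+176·15·945659940, 199·945659940+15·12545596801) = (4993116004999,376370280075)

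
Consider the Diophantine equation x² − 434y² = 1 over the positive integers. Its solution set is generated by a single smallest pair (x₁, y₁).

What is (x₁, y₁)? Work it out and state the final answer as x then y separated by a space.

125 6

[20; 1,4,1,40] for √434; ℓ=4 ⇒ convergent index 3
a_0=20:  p_0=20·1+0=20,  q_0=20·0+1=1
…
a_2=4:  p_2=4·21+20=104,  q_2=4·1+1=5
a_3=1:  p_3=1·104+21=125,  q_3=1·5+1=6
fundamental: x₁=125, y₁=6  (since 15625 − 434·36 = 1)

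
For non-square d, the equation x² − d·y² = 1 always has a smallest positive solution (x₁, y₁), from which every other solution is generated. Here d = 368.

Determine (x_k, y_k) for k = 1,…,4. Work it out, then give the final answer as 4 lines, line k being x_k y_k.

d=368: √d = [19; 5,2,5,38] (ℓ=4, even), read p_3/q_3
a_0=19:  p_0=19·1+0=19,  q_0=19·0+1=1
a_1=5:  p_1=5·19+1=96,  q_1=5·1+0=5
a_2=2:  p_2=2·96+19=211,  q_2=2·5+1=11
a_3=5:  p_3=5·211+96=1151,  q_3=5·11+5=60
→ (1151, 60).  Check: 1151²=1324801, 368·60²=1324800, difference 1.
(x_2, y_2) = (1151·1151 + 368·60·60, 1151·60 + 60·1151) = (2649601, 138120)
(x_3, y_3) = (1151·2649601 + 368·60·138120, 1151·138120 + 60·2649601) = (6099380351, 317952180)
(x_4, y_4) = (1151·6099380351 + 368·60·317952180, 1151·317952180 + 60·6099380351) = (14040770918401, 731925780240)

1151 60
2649601 138120
6099380351 317952180
14040770918401 731925780240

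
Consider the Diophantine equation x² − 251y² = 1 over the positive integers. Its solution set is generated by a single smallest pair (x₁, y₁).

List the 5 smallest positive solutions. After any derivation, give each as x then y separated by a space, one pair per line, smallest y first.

√251 = [15; 1,5,2,1,2,…,5,1,30, …], period ℓ=14 (even) → k=13
a_0=15:  p_0=15·1+0=15,  q_0=15·0+1=1
a_1=1:  p_1=1·15+1=16,  q_1=1·1+0=1
a_2=5:  p_2=5·16+15=95,  q_2=5·1+1=6
…
a_4=1:  p_4=1·206+95=301,  q_4=1·13+6=19
a_5=2:  p_5=2·301+206=808,  q_5=2·19+13=51
a_6=2:  p_6=2·808+301=1917,  q_6=2·51+19=121
a_7=15:  p_7=15·1917+808=29563,  q_7=15·121+51=1866
a_8=2:  p_8=2·29563+1917=61043,  q_8=2·1866+121=3853
a_9=2:  p_9=2·61043+29563=151649,  q_9=2·3853+1866=9572
a_10=1:  p_10=1·151649+61043=212692,  q_10=1·9572+3853=13425
…
a_12=5:  p_12=5·577033+212692=3097857,  q_12=5·36422+13425=195535
a_13=1:  p_13=1·3097857+577033=3674890,  q_13=1·195535+36422=231957
(x₁, y₁) = (3674890, 231957);  3674890² − 251·231957² = 1 ✓
(3674890+231957√251)^2 = 27009633024199 + 1704832919460√251
(3674890+231957√251)^3 = 198514860608593651330 + 12530146894788486843√251
(3674890+231957√251)^4 = 1459040552203802437039183201 + 92093823044376819996025080√251
(3674890+231957√251)^5 = 10723627069776264560841239313394450 + 676869338735087333923490423995557√251

3674890 231957
27009633024199 1704832919460
198514860608593651330 12530146894788486843
1459040552203802437039183201 92093823044376819996025080
10723627069776264560841239313394450 676869338735087333923490423995557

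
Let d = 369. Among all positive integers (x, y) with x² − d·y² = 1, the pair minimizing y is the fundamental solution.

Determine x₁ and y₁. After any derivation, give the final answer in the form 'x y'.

8396801 437120

√369 → a₀=19, period (4,1,3,2,7,4,7,2,3,1,4,38); ℓ=12 even so k=11
k=0  a_k=19  p_k/q_k = 19/1
k=1  a_k=4  p_k/q_k = 77/4
…
k=3  a_k=3  p_k/q_k = 365/19
…
k=5  a_k=7  p_k/q_k = 6147/320
…
k=8  a_k=2  p_k/q_k = 393504/20485
k=9  a_k=3  p_k/q_k = 1364557/71036
k=10  a_k=1  p_k/q_k = 1758061/91521
k=11  a_k=4  p_k/q_k = 8396801/437120
(x₁, y₁) = (8396801, 437120);  8396801² − 369·437120² = 1 ✓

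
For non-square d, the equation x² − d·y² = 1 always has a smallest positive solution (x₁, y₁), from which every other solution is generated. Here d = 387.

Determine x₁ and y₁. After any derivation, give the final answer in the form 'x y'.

3482 177

[19; 1,2,19,2,1,38] for √387; ℓ=6 ⇒ convergent index 5
step 0: (19, 1)  from 19·(1,0) + (0,1)
step 1: (20, 1)  from 1·(19,1) + (1,0)
step 2: (59, 3)  from 2·(20,1) + (19,1)
…
step 4: (2341, 119)  from 2·(1141,58) + (59,3)
step 5: (3482, 177)  from 1·(2341,119) + (1141,58)
fundamental: x₁=3482, y₁=177  (since 12124324 − 387·31329 = 1)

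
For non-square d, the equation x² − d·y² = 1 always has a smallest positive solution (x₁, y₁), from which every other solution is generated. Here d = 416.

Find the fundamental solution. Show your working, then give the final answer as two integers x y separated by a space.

√416 → a₀=20, period (2,1,1,9,1,1,2,40); ℓ=8 even so k=7
a_0=20:  p_0=20·1+0=20,  q_0=20·0+1=1
a_1=2:  p_1=2·20+1=41,  q_1=2·1+0=2
…
a_3=1:  p_3=1·61+41=102,  q_3=1·3+2=5
a_4=9:  p_4=9·102+61=979,  q_4=9·5+3=48
a_5=1:  p_5=1·979+102=1081,  q_5=1·48+5=53
a_6=1:  p_6=1·1081+979=2060,  q_6=1·53+48=101
a_7=2:  p_7=2·2060+1081=5201,  q_7=2·101+53=255
(x₁, y₁) = (5201, 255);  5201² − 416·255² = 1 ✓

5201 255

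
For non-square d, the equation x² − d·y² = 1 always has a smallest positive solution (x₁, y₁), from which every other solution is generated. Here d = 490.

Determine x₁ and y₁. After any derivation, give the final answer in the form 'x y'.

d=490: √d = [22; 7,2,1,4,4,4,1,2,7,44] (ℓ=10, even), read p_9/q_9
i=0: a=22 ⇒ p=22, q=1
i=1: a=7 ⇒ p=155, q=7
…
i=4: a=4 ⇒ p=2280, q=103
i=5: a=4 ⇒ p=9607, q=434
i=6: a=4 ⇒ p=40708, q=1839
…
i=8: a=2 ⇒ p=141338, q=6385
i=9: a=7 ⇒ p=1039681, q=46968
fundamental: x₁=1039681, y₁=46968  (since 1080936581761 − 490·2205993024 = 1)

1039681 46968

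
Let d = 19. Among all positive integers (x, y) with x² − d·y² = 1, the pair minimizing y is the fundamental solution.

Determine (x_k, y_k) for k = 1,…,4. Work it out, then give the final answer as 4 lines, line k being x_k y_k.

170 39
57799 13260
19651490 4508361
6681448801 1532829480

[4; 2,1,3,1,2,8] for √19; ℓ=6 ⇒ convergent index 5
i=0: a=4 ⇒ p=4, q=1
…
i=3: a=3 ⇒ p=48, q=11
i=4: a=1 ⇒ p=61, q=14
i=5: a=2 ⇒ p=170, q=39
→ (170, 39).  Check: 170²=28900, 19·39²=28899, difference 1.
(x_2, y_2) = (170·170 + 19·39·39, 170·39 + 39·170) = (57799, 13260)
(x_3, y_3) = (170·57799 + 19·39·13260, 170·13260 + 39·57799) = (19651490, 4508361)
(x_4, y_4) = (170·19651490 + 19·39·4508361, 170·4508361 + 39·19651490) = (6681448801, 1532829480)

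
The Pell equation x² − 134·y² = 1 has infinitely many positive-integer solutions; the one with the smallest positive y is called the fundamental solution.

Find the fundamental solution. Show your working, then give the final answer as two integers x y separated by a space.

145925 12606

[11; 1,1,2,1,3,…,1,1,22] for √134; ℓ=14 ⇒ convergent index 13
step 0: (11, 1)  from 11·(1,0) + (0,1)
step 1: (12, 1)  from 1·(11,1) + (1,0)
…
step 3: (58, 5)  from 2·(23,2) + (12,1)
step 4: (81, 7)  from 1·(58,5) + (23,2)
step 5: (301, 26)  from 3·(81,7) + (58,5)
step 6: (382, 33)  from 1·(301,26) + (81,7)
step 7: (4121, 356)  from 10·(382,33) + (301,26)
step 8: (4503, 389)  from 1·(4121,356) + (382,33)
step 9: (17630, 1523)  from 3·(4503,389) + (4121,356)
step 10: (22133, 1912)  from 1·(17630,1523) + (4503,389)
…
step 12: (84029, 7259)  from 1·(61896,5347) + (22133,1912)
step 13: (145925, 12606)  from 1·(84029,7259) + (61896,5347)
→ (145925, 12606).  Check: 145925²=21294105625, 134·12606²=21294105624, difference 1.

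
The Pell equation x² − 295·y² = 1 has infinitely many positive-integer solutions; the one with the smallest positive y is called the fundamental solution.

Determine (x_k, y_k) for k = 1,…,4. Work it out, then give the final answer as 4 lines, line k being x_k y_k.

√295 = [17; 5,1,2,3,2,6,2,3,2,1,5,34, …], period ℓ=12 (even) → k=11
step 0: (17, 1)  from 17·(1,0) + (0,1)
…
step 4: (979, 57)  from 3·(292,17) + (103,6)
step 5: (2250, 131)  from 2·(979,57) + (292,17)
step 6: (14479, 843)  from 6·(2250,131) + (979,57)
step 7: (31208, 1817)  from 2·(14479,843) + (2250,131)
…
step 9: (247414, 14405)  from 2·(108103,6294) + (31208,1817)
step 10: (355517, 20699)  from 1·(247414,14405) + (108103,6294)
step 11: (2024999, 117900)  from 5·(355517,20699) + (247414,14405)
fundamental: x₁=2024999, y₁=117900  (since 4100620950001 − 295·13900410000 = 1)
n=2: (2024999,117900)∘(2024999,117900) = (2024999·2024999+295·117900·117900, 2024999·117900+117900·2024999) = (8201241900001,477494764200)
n=3: (8201241900001,477494764200)∘(2024999,117900) = (2024999·8201241900001+295·117900·477494764200, 2024999·477494764200+117900·8201241900001) = (33215013292518224999,1933852840020353700)
n=4: (33215013292518224999,1933852840020353700)∘(2024999,117900) = (2024999·33215013292518224999+295·117900·1933852840020353700, 2024999·1933852840020353700+117900·33215013292518224999) = (134520737404664024967600001,7832100134376274949528400)

2024999 117900
8201241900001 477494764200
33215013292518224999 1933852840020353700
134520737404664024967600001 7832100134376274949528400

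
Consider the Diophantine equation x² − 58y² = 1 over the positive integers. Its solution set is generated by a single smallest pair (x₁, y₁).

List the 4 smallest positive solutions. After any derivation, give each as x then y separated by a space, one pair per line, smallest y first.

√58 → a₀=7, period (1,1,1,1,1,1,14); ℓ=7 odd so k=13
k=0  a_k=7  p_k/q_k = 7/1
k=1  a_k=1  p_k/q_k = 8/1
k=2  a_k=1  p_k/q_k = 15/2
…
k=4  a_k=1  p_k/q_k = 38/5
k=5  a_k=1  p_k/q_k = 61/8
k=6  a_k=1  p_k/q_k = 99/13
k=7  a_k=14  p_k/q_k = 1447/190
…
k=10  a_k=1  p_k/q_k = 4539/596
…
k=12  a_k=1  p_k/q_k = 12071/1585
k=13  a_k=1  p_k/q_k = 19603/2574
(x₁, y₁) = (19603, 2574);  19603² − 58·2574² = 1 ✓
(19603+2574√58)^2 = 768555217 + 100916244√58
(19603+2574√58)^3 = 30131975818099 + 3956522259690√58
(19603+2574√58)^4 = 1181354243155834177 + 155119411612489896√58

19603 2574
768555217 100916244
30131975818099 3956522259690
1181354243155834177 155119411612489896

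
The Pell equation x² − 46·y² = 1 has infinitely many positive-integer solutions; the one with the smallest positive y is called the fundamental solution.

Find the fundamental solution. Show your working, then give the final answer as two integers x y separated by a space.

24335 3588

√46 = [6; 1,3,1,1,2,6,2,1,1,3,1,12, …], period ℓ=12 (even) → k=11
i=0: a=6 ⇒ p=6, q=1
i=1: a=1 ⇒ p=7, q=1
i=2: a=3 ⇒ p=27, q=4
i=3: a=1 ⇒ p=34, q=5
i=4: a=1 ⇒ p=61, q=9
i=5: a=2 ⇒ p=156, q=23
i=6: a=6 ⇒ p=997, q=147
i=7: a=2 ⇒ p=2150, q=317
i=8: a=1 ⇒ p=3147, q=464
i=9: a=1 ⇒ p=5297, q=781
i=10: a=3 ⇒ p=19038, q=2807
i=11: a=1 ⇒ p=24335, q=3588
→ (24335, 3588).  Check: 24335²=592192225, 46·3588²=592192224, difference 1.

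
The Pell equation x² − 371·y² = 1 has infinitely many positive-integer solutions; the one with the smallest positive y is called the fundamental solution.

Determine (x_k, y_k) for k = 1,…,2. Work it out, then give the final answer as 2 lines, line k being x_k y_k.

1695 88
5746049 298320

d=371: √d = [19; 3,1,4,1,3,38] (ℓ=6, even), read p_5/q_5
k=0  a_k=19  p_k/q_k = 19/1
k=1  a_k=3  p_k/q_k = 58/3
…
k=4  a_k=1  p_k/q_k = 443/23
k=5  a_k=3  p_k/q_k = 1695/88
→ (1695, 88).  Check: 1695²=2873025, 371·88²=2873024, difference 1.
n=2: (1695,88)∘(1695,88) = (1695·1695+371·88·88, 1695·88+88·1695) = (5746049,298320)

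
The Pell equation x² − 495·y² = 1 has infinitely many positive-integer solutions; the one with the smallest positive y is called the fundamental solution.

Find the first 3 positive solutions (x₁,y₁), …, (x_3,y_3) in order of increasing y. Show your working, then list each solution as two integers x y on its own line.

[22; 4,44] for √495; ℓ=2 ⇒ convergent index 1
i=0: a=22 ⇒ p=22, q=1
i=1: a=4 ⇒ p=89, q=4
(x₁, y₁) = (89, 4);  89² − 495·4² = 1 ✓
(x_2, y_2) = (89·89 + 495·4·4, 89·4 + 4·89) = (15841, 712)
(x_3, y_3) = (89·15841 + 495·4·712, 89·712 + 4·15841) = (2819609, 126732)

89 4
15841 712
2819609 126732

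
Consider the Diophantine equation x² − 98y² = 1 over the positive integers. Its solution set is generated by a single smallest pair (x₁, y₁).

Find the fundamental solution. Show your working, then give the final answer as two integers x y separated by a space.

99 10

[9; 1,8,1,18] for √98; ℓ=4 ⇒ convergent index 3
a_0=9:  p_0=9·1+0=9,  q_0=9·0+1=1
a_1=1:  p_1=1·9+1=10,  q_1=1·1+0=1
a_2=8:  p_2=8·10+9=89,  q_2=8·1+1=9
a_3=1:  p_3=1·89+10=99,  q_3=1·9+1=10
fundamental: x₁=99, y₁=10  (since 9801 − 98·100 = 1)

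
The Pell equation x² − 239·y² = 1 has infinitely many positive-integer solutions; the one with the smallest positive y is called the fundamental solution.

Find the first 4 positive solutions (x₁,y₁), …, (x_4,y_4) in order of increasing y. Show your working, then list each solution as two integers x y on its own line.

√239 = [15; 2,5,1,2,4,15,4,2,1,5,2,30, …], period ℓ=12 (even) → k=11
step 0: (15, 1)  from 15·(1,0) + (0,1)
step 1: (31, 2)  from 2·(15,1) + (1,0)
step 2: (170, 11)  from 5·(31,2) + (15,1)
step 3: (201, 13)  from 1·(170,11) + (31,2)
…
step 6: (37907, 2452)  from 15·(2489,161) + (572,37)
step 7: (154117, 9969)  from 4·(37907,2452) + (2489,161)
step 8: (346141, 22390)  from 2·(154117,9969) + (37907,2452)
…
step 10: (2847431, 184185)  from 5·(500258,32359) + (346141,22390)
step 11: (6195120, 400729)  from 2·(2847431,184185) + (500258,32359)
fundamental: x₁=6195120, y₁=400729  (since 38379511814400 − 239·160583731441 = 1)
(x_2, y_2) = (6195120·6195120 + 239·400729·400729, 6195120·400729 + 400729·6195120) = (76759023628799, 4965128484960)
(x_3, y_3) = (6195120·76759023628799 + 239·400729·4965128484960, 6195120·4965128484960 + 400729·76759023628799) = (951062724926484326640, 61519133559490389671)
(x_4, y_4) = (6195120·951062724926484326640 + 239·400729·61519133559490389671, 6195120·61519133559490389671 + 400729·951062724926484326640) = (11783895416893046404284364801, 762236829394135240588726080)

6195120 400729
76759023628799 4965128484960
951062724926484326640 61519133559490389671
11783895416893046404284364801 762236829394135240588726080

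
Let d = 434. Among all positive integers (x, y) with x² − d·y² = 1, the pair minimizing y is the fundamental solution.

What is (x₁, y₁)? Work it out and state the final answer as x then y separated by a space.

125 6

√434 → a₀=20, period (1,4,1,40); ℓ=4 even so k=3
i=0: a=20 ⇒ p=20, q=1
…
i=2: a=4 ⇒ p=104, q=5
i=3: a=1 ⇒ p=125, q=6
(x₁, y₁) = (125, 6);  125² − 434·6² = 1 ✓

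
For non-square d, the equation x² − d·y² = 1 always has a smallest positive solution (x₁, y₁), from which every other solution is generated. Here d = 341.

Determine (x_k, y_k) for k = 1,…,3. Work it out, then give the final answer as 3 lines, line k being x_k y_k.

d=341: √d = [18; 2,6,1,8,2,…,6,2,36] (ℓ=14, even), read p_13/q_13
k=0  a_k=18  p_k/q_k = 18/1
k=1  a_k=2  p_k/q_k = 37/2
k=2  a_k=6  p_k/q_k = 240/13
…
k=5  a_k=2  p_k/q_k = 5189/281
…
k=7  a_k=2  p_k/q_k = 20479/1109
k=8  a_k=1  p_k/q_k = 28124/1523
k=9  a_k=2  p_k/q_k = 76727/4155
k=10  a_k=8  p_k/q_k = 641940/34763
…
k=12  a_k=6  p_k/q_k = 4953942/268271
k=13  a_k=2  p_k/q_k = 10626551/575460
→ (10626551, 575460).  Check: 10626551²=112923586155601, 341·575460²=112923586155600, difference 1.
(10626551+575460√341)^2 = 225847172311201 + 12230310076920√341
(10626551+575460√341)^3 = 4799952989541519968951 + 259932027556408030380√341

10626551 575460
225847172311201 12230310076920
4799952989541519968951 259932027556408030380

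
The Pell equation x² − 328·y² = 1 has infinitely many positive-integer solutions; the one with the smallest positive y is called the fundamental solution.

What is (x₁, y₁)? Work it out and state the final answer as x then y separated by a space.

[18; 9,36] for √328; ℓ=2 ⇒ convergent index 1
step 0: (18, 1)  from 18·(1,0) + (0,1)
step 1: (163, 9)  from 9·(18,1) + (1,0)
(x₁, y₁) = (163, 9);  163² − 328·9² = 1 ✓

163 9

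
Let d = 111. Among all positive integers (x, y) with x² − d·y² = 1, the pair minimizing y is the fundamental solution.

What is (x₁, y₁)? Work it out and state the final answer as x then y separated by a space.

√111 → a₀=10, period (1,1,6,1,1,20); ℓ=6 even so k=5
a_0=10:  p_0=10·1+0=10,  q_0=10·0+1=1
a_1=1:  p_1=1·10+1=11,  q_1=1·1+0=1
…
a_3=6:  p_3=6·21+11=137,  q_3=6·2+1=13
a_4=1:  p_4=1·137+21=158,  q_4=1·13+2=15
a_5=1:  p_5=1·158+137=295,  q_5=1·15+13=28
fundamental: x₁=295, y₁=28  (since 87025 − 111·784 = 1)

295 28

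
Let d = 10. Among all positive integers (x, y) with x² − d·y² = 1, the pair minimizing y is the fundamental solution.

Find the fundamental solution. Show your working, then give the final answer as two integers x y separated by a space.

√10 = [3; 6, …], period ℓ=1 (odd) → k=1
i=0: a=3 ⇒ p=3, q=1
i=1: a=6 ⇒ p=19, q=6
fundamental: x₁=19, y₁=6  (since 361 − 10·36 = 1)

19 6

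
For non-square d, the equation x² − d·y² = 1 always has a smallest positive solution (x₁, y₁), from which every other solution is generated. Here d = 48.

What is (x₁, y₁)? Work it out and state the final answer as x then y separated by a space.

[6; 1,12] for √48; ℓ=2 ⇒ convergent index 1
i=0: a=6 ⇒ p=6, q=1
i=1: a=1 ⇒ p=7, q=1
fundamental: x₁=7, y₁=1  (since 49 − 48·1 = 1)

7 1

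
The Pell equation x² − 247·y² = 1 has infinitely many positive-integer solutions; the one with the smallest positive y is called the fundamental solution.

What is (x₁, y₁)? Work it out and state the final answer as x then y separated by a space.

√247 → a₀=15, period (1,2,1,1,9,1,9,1,1,2,1,30); ℓ=12 even so k=11
a_0=15:  p_0=15·1+0=15,  q_0=15·0+1=1
…
a_8=1:  p_8=1·11520+1163=12683,  q_8=1·733+74=807
a_9=1:  p_9=1·12683+11520=24203,  q_9=1·807+733=1540
a_10=2:  p_10=2·24203+12683=61089,  q_10=2·1540+807=3887
a_11=1:  p_11=1·61089+24203=85292,  q_11=1·3887+1540=5427
fundamental: x₁=85292, y₁=5427  (since 7274725264 − 247·29452329 = 1)

85292 5427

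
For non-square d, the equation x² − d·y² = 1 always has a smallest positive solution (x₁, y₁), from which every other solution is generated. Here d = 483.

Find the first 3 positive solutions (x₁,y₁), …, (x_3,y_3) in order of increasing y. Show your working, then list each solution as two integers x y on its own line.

√483 → a₀=21, period (1,42); ℓ=2 even so k=1
i=0: a=21 ⇒ p=21, q=1
i=1: a=1 ⇒ p=22, q=1
fundamental: x₁=22, y₁=1  (since 484 − 483·1 = 1)
k=2:  x_2 = 22·22+483·1·1 = 967,  y_2 = 22·1+1·22 = 44
k=3:  x_3 = 22·967+483·1·44 = 42526,  y_3 = 22·44+1·967 = 1935

22 1
967 44
42526 1935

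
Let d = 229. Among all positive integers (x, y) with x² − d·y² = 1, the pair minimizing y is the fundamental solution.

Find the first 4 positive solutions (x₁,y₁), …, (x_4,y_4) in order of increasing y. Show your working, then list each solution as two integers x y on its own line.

d=229: √d = [15; 7,1,1,7,30] (ℓ=5, odd), read p_9/q_9
k=0  a_k=15  p_k/q_k = 15/1
…
k=2  a_k=1  p_k/q_k = 121/8
k=3  a_k=1  p_k/q_k = 227/15
k=4  a_k=7  p_k/q_k = 1710/113
k=5  a_k=30  p_k/q_k = 51527/3405
k=6  a_k=7  p_k/q_k = 362399/23948
k=7  a_k=1  p_k/q_k = 413926/27353
k=8  a_k=1  p_k/q_k = 776325/51301
k=9  a_k=7  p_k/q_k = 5848201/386460
(x₁, y₁) = (5848201, 386460);  5848201² − 229·386460² = 1 ✓
n=2: (5848201,386460)∘(5848201,386460) = (5848201·5848201+229·386460·386460, 5848201·386460+386460·5848201) = (68402909872801,4520191516920)
n=3: (68402909872801,4520191516920)∘(5848201,386460) = (5848201·68402909872801+229·386460·4520191516920, 5848201·4520191516920+386460·68402909872801) = (800067931842043513801,52869977098885735380)
n=4: (800067931842043513801,52869977098885735380)∘(5848201,386460) = (5848201·800067931842043513801+229·386460·52869977098885735380, 5848201·52869977098885735380+386460·800067931842043513801) = (9357916158133073035999171201,618388505879356792878585840)

5848201 386460
68402909872801 4520191516920
800067931842043513801 52869977098885735380
9357916158133073035999171201 618388505879356792878585840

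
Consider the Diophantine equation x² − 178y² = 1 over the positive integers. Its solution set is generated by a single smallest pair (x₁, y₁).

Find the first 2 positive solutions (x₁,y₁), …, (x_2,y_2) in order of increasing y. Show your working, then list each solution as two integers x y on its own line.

√178 → a₀=13, period (2,1,12,1,2,26); ℓ=6 even so k=5
a_0=13:  p_0=13·1+0=13,  q_0=13·0+1=1
…
a_2=1:  p_2=1·27+13=40,  q_2=1·2+1=3
…
a_4=1:  p_4=1·507+40=547,  q_4=1·38+3=41
a_5=2:  p_5=2·547+507=1601,  q_5=2·41+38=120
(x₁, y₁) = (1601, 120);  1601² − 178·120² = 1 ✓
(x_2, y_2) = (1601·1601 + 178·120·120, 1601·120 + 120·1601) = (5126401, 384240)

1601 120
5126401 384240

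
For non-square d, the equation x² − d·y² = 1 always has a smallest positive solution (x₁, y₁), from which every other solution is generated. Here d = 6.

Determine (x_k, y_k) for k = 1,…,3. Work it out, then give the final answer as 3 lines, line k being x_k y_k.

√6 = [2; 2,4, …], period ℓ=2 (even) → k=1
i=0: a=2 ⇒ p=2, q=1
i=1: a=2 ⇒ p=5, q=2
(x₁, y₁) = (5, 2);  5² − 6·2² = 1 ✓
(x_2, y_2) = (5·5 + 6·2·2, 5·2 + 2·5) = (49, 20)
(x_3, y_3) = (5·49 + 6·2·20, 5·20 + 2·49) = (485, 198)

5 2
49 20
485 198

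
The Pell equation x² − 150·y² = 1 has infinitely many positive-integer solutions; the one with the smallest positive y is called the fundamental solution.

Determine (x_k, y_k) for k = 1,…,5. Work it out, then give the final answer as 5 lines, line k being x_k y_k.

d=150: √d = [12; 4,24] (ℓ=2, even), read p_1/q_1
step 0: (12, 1)  from 12·(1,0) + (0,1)
step 1: (49, 4)  from 4·(12,1) + (1,0)
→ (49, 4).  Check: 49²=2401, 150·4²=2400, difference 1.
k=2:  x_2 = 49·49+150·4·4 = 4801,  y_2 = 49·4+4·49 = 392
k=3:  x_3 = 49·4801+150·4·392 = 470449,  y_3 = 49·392+4·4801 = 38412
k=4:  x_4 = 49·470449+150·4·38412 = 46099201,  y_4 = 49·38412+4·470449 = 3763984
k=5:  x_5 = 49·46099201+150·4·3763984 = 4517251249,  y_5 = 49·3763984+4·46099201 = 368832020

49 4
4801 392
470449 38412
46099201 3763984
4517251249 368832020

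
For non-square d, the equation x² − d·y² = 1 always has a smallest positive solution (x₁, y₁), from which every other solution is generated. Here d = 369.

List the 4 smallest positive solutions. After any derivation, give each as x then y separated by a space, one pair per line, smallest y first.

[19; 4,1,3,2,7,4,7,2,3,1,4,38] for √369; ℓ=12 ⇒ convergent index 11
k=0  a_k=19  p_k/q_k = 19/1
…
k=2  a_k=1  p_k/q_k = 96/5
k=3  a_k=3  p_k/q_k = 365/19
k=4  a_k=2  p_k/q_k = 826/43
…
k=7  a_k=7  p_k/q_k = 184045/9581
k=8  a_k=2  p_k/q_k = 393504/20485
k=9  a_k=3  p_k/q_k = 1364557/71036
k=10  a_k=1  p_k/q_k = 1758061/91521
k=11  a_k=4  p_k/q_k = 8396801/437120
→ (8396801, 437120).  Check: 8396801²=70506267033601, 369·437120²=70506267033600, difference 1.
(x_2, y_2) = (8396801·8396801 + 369·437120·437120, 8396801·437120 + 437120·8396801) = (141012534067201, 7340819306240)
(x_3, y_3) = (8396801·141012534067201 + 369·437120·7340819306240, 8396801·7340819306240 + 437120·141012534067201) = (2368108374136006451201, 123278797782910239360)
(x_4, y_4) = (8396801·2368108374136006451201 + 369·437120·123278797782910239360, 8396801·123278797782910239360 + 437120·2368108374136006451201) = (39769069528107045198367948801, 2070295065004669620717268480)

8396801 437120
141012534067201 7340819306240
2368108374136006451201 123278797782910239360
39769069528107045198367948801 2070295065004669620717268480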